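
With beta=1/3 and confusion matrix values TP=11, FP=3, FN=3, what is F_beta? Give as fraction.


P = TP/(TP+FP) = 11/14 = 11/14
R = TP/(TP+FN) = 11/14 = 11/14
beta^2 = 1/3^2 = 1/9
(1 + beta^2) = 10/9
Numerator = (1+beta^2)*P*R = 605/882
Denominator = beta^2*P + R = 11/126 + 11/14 = 55/63
F_beta = 11/14

11/14


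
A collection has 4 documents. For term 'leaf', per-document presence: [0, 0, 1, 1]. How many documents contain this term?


Checking each document for 'leaf':
Doc 1: absent
Doc 2: absent
Doc 3: present
Doc 4: present
df = sum of presences = 0 + 0 + 1 + 1 = 2

2


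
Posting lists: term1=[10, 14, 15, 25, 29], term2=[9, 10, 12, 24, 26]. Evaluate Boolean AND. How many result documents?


Boolean AND: find intersection of posting lists
term1 docs: [10, 14, 15, 25, 29]
term2 docs: [9, 10, 12, 24, 26]
Intersection: [10]
|intersection| = 1

1


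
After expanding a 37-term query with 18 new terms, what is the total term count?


Original terms: 37
Expansion terms: 18
Total = 37 + 18 = 55

55


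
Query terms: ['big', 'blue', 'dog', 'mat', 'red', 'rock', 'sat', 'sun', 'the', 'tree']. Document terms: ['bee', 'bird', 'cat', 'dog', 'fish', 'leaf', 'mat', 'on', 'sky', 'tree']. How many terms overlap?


Query terms: ['big', 'blue', 'dog', 'mat', 'red', 'rock', 'sat', 'sun', 'the', 'tree']
Document terms: ['bee', 'bird', 'cat', 'dog', 'fish', 'leaf', 'mat', 'on', 'sky', 'tree']
Common terms: ['dog', 'mat', 'tree']
Overlap count = 3

3


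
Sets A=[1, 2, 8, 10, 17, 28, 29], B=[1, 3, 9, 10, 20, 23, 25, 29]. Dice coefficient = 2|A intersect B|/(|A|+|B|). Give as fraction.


A intersect B = [1, 10, 29]
|A intersect B| = 3
|A| = 7, |B| = 8
Dice = 2*3 / (7+8)
= 6 / 15 = 2/5

2/5


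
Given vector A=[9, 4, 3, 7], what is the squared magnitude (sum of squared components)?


|A|^2 = sum of squared components
A[0]^2 = 9^2 = 81
A[1]^2 = 4^2 = 16
A[2]^2 = 3^2 = 9
A[3]^2 = 7^2 = 49
Sum = 81 + 16 + 9 + 49 = 155

155


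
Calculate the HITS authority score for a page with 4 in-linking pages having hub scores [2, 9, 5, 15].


Authority = sum of hub scores of in-linkers
In-link 1: hub score = 2
In-link 2: hub score = 9
In-link 3: hub score = 5
In-link 4: hub score = 15
Authority = 2 + 9 + 5 + 15 = 31

31


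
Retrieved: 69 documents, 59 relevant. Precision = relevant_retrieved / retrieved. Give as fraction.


Precision = relevant_retrieved / total_retrieved
= 59 / 69
= 59 / (59 + 10)
= 59/69

59/69


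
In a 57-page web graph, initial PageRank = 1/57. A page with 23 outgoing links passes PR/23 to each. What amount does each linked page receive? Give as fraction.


Initial PR = 1/57 = 1/57
Outlinks = 23
Contribution per link = PR / outlinks
= 1/57 / 23
= 1/1311

1/1311


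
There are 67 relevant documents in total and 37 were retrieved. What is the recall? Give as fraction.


Recall = retrieved_relevant / total_relevant
= 37 / 67
= 37 / (37 + 30)
= 37/67

37/67


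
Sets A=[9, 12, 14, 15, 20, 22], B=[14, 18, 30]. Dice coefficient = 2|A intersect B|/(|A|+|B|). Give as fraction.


A intersect B = [14]
|A intersect B| = 1
|A| = 6, |B| = 3
Dice = 2*1 / (6+3)
= 2 / 9 = 2/9

2/9


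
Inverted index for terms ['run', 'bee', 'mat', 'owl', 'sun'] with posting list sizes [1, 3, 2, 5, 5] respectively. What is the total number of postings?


Summing posting list sizes:
'run': 1 postings
'bee': 3 postings
'mat': 2 postings
'owl': 5 postings
'sun': 5 postings
Total = 1 + 3 + 2 + 5 + 5 = 16

16


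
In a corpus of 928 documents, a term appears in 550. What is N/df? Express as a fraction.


IDF ratio = N / df
= 928 / 550
= 464/275

464/275


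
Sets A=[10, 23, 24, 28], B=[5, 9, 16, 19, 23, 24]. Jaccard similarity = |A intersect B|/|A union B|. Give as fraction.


A intersect B = [23, 24]
|A intersect B| = 2
A union B = [5, 9, 10, 16, 19, 23, 24, 28]
|A union B| = 8
Jaccard = 2/8 = 1/4

1/4


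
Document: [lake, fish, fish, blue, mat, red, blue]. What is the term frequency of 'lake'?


Document has 7 words
Scanning for 'lake':
Found at positions: [0]
Count = 1

1


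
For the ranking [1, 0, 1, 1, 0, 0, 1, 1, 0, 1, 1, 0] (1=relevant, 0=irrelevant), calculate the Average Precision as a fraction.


Computing P@k for each relevant position:
Position 1: relevant, P@1 = 1/1 = 1
Position 2: not relevant
Position 3: relevant, P@3 = 2/3 = 2/3
Position 4: relevant, P@4 = 3/4 = 3/4
Position 5: not relevant
Position 6: not relevant
Position 7: relevant, P@7 = 4/7 = 4/7
Position 8: relevant, P@8 = 5/8 = 5/8
Position 9: not relevant
Position 10: relevant, P@10 = 6/10 = 3/5
Position 11: relevant, P@11 = 7/11 = 7/11
Position 12: not relevant
Sum of P@k = 1 + 2/3 + 3/4 + 4/7 + 5/8 + 3/5 + 7/11 = 44809/9240
AP = 44809/9240 / 7 = 44809/64680

44809/64680


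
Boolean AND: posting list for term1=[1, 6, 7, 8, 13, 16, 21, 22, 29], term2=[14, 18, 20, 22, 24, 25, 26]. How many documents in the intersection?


Boolean AND: find intersection of posting lists
term1 docs: [1, 6, 7, 8, 13, 16, 21, 22, 29]
term2 docs: [14, 18, 20, 22, 24, 25, 26]
Intersection: [22]
|intersection| = 1

1


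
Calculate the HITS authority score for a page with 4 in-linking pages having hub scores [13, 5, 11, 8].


Authority = sum of hub scores of in-linkers
In-link 1: hub score = 13
In-link 2: hub score = 5
In-link 3: hub score = 11
In-link 4: hub score = 8
Authority = 13 + 5 + 11 + 8 = 37

37


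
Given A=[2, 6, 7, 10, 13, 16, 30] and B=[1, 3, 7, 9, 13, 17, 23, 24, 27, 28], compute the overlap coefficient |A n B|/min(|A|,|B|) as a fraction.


A intersect B = [7, 13]
|A intersect B| = 2
min(|A|, |B|) = min(7, 10) = 7
Overlap = 2 / 7 = 2/7

2/7


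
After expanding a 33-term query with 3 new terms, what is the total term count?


Original terms: 33
Expansion terms: 3
Total = 33 + 3 = 36

36


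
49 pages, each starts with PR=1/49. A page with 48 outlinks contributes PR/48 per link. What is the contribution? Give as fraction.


Initial PR = 1/49 = 1/49
Outlinks = 48
Contribution per link = PR / outlinks
= 1/49 / 48
= 1/2352

1/2352


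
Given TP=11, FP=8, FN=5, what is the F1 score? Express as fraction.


F1 = 2 * P * R / (P + R)
P = TP/(TP+FP) = 11/19 = 11/19
R = TP/(TP+FN) = 11/16 = 11/16
2 * P * R = 2 * 11/19 * 11/16 = 121/152
P + R = 11/19 + 11/16 = 385/304
F1 = 121/152 / 385/304 = 22/35

22/35


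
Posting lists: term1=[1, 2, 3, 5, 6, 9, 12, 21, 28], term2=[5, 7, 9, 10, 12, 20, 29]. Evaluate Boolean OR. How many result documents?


Boolean OR: find union of posting lists
term1 docs: [1, 2, 3, 5, 6, 9, 12, 21, 28]
term2 docs: [5, 7, 9, 10, 12, 20, 29]
Union: [1, 2, 3, 5, 6, 7, 9, 10, 12, 20, 21, 28, 29]
|union| = 13

13


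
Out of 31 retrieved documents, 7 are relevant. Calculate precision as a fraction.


Precision = relevant_retrieved / total_retrieved
= 7 / 31
= 7 / (7 + 24)
= 7/31

7/31


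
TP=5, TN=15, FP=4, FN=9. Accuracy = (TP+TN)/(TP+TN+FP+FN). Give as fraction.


Accuracy = (TP + TN) / (TP + TN + FP + FN)
TP + TN = 5 + 15 = 20
Total = 5 + 15 + 4 + 9 = 33
Accuracy = 20 / 33 = 20/33

20/33


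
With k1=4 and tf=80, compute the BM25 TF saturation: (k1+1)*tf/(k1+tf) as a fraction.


BM25 TF component = (k1+1)*tf / (k1+tf)
k1 = 4, tf = 80
Numerator = (4+1)*80 = 400
Denominator = 4 + 80 = 84
= 400/84 = 100/21

100/21


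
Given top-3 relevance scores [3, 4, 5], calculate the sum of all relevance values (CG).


Cumulative Gain = sum of relevance scores
Position 1: rel=3, running sum=3
Position 2: rel=4, running sum=7
Position 3: rel=5, running sum=12
CG = 12

12


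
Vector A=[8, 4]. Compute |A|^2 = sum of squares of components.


|A|^2 = sum of squared components
A[0]^2 = 8^2 = 64
A[1]^2 = 4^2 = 16
Sum = 64 + 16 = 80

80


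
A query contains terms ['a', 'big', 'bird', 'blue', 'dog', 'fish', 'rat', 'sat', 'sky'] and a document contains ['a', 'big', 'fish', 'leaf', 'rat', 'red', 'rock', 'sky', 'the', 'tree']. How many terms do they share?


Query terms: ['a', 'big', 'bird', 'blue', 'dog', 'fish', 'rat', 'sat', 'sky']
Document terms: ['a', 'big', 'fish', 'leaf', 'rat', 'red', 'rock', 'sky', 'the', 'tree']
Common terms: ['a', 'big', 'fish', 'rat', 'sky']
Overlap count = 5

5


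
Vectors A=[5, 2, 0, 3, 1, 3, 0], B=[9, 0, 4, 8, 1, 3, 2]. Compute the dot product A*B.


Dot product = sum of element-wise products
A[0]*B[0] = 5*9 = 45
A[1]*B[1] = 2*0 = 0
A[2]*B[2] = 0*4 = 0
A[3]*B[3] = 3*8 = 24
A[4]*B[4] = 1*1 = 1
A[5]*B[5] = 3*3 = 9
A[6]*B[6] = 0*2 = 0
Sum = 45 + 0 + 0 + 24 + 1 + 9 + 0 = 79

79


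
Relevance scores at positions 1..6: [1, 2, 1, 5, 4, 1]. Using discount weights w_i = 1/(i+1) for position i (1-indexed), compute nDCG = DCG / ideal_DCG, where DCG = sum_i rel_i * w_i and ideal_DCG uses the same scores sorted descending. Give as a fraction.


Position discount weights w_i = 1/(i+1) for i=1..6:
Weights = [1/2, 1/3, 1/4, 1/5, 1/6, 1/7]
Actual relevance: [1, 2, 1, 5, 4, 1]
DCG = 1/2 + 2/3 + 1/4 + 5/5 + 4/6 + 1/7 = 271/84
Ideal relevance (sorted desc): [5, 4, 2, 1, 1, 1]
Ideal DCG = 5/2 + 4/3 + 2/4 + 1/5 + 1/6 + 1/7 = 339/70
nDCG = DCG / ideal_DCG = 271/84 / 339/70 = 1355/2034

1355/2034


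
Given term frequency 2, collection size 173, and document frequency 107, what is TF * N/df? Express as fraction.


TF * (N/df)
= 2 * (173/107)
= 2 * 173/107
= 346/107

346/107


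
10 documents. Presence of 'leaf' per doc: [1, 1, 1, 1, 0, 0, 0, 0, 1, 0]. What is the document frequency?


Checking each document for 'leaf':
Doc 1: present
Doc 2: present
Doc 3: present
Doc 4: present
Doc 5: absent
Doc 6: absent
Doc 7: absent
Doc 8: absent
Doc 9: present
Doc 10: absent
df = sum of presences = 1 + 1 + 1 + 1 + 0 + 0 + 0 + 0 + 1 + 0 = 5

5


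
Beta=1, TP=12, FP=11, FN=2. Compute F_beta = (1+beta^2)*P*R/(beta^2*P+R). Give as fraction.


P = TP/(TP+FP) = 12/23 = 12/23
R = TP/(TP+FN) = 12/14 = 6/7
beta^2 = 1^2 = 1
(1 + beta^2) = 2
Numerator = (1+beta^2)*P*R = 144/161
Denominator = beta^2*P + R = 12/23 + 6/7 = 222/161
F_beta = 24/37

24/37


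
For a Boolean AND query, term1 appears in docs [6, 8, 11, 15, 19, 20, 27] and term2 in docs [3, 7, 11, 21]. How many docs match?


Boolean AND: find intersection of posting lists
term1 docs: [6, 8, 11, 15, 19, 20, 27]
term2 docs: [3, 7, 11, 21]
Intersection: [11]
|intersection| = 1

1


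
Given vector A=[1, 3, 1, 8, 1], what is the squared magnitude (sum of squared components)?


|A|^2 = sum of squared components
A[0]^2 = 1^2 = 1
A[1]^2 = 3^2 = 9
A[2]^2 = 1^2 = 1
A[3]^2 = 8^2 = 64
A[4]^2 = 1^2 = 1
Sum = 1 + 9 + 1 + 64 + 1 = 76

76


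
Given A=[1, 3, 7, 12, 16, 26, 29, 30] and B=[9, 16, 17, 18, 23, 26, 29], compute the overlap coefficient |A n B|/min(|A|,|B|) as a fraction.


A intersect B = [16, 26, 29]
|A intersect B| = 3
min(|A|, |B|) = min(8, 7) = 7
Overlap = 3 / 7 = 3/7

3/7


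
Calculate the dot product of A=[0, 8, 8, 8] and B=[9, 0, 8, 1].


Dot product = sum of element-wise products
A[0]*B[0] = 0*9 = 0
A[1]*B[1] = 8*0 = 0
A[2]*B[2] = 8*8 = 64
A[3]*B[3] = 8*1 = 8
Sum = 0 + 0 + 64 + 8 = 72

72


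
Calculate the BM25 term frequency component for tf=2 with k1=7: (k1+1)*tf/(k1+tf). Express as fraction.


BM25 TF component = (k1+1)*tf / (k1+tf)
k1 = 7, tf = 2
Numerator = (7+1)*2 = 16
Denominator = 7 + 2 = 9
= 16/9 = 16/9

16/9


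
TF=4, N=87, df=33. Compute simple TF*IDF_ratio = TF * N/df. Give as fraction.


TF * (N/df)
= 4 * (87/33)
= 4 * 29/11
= 116/11

116/11


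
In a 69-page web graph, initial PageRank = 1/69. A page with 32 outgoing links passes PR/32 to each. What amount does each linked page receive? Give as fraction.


Initial PR = 1/69 = 1/69
Outlinks = 32
Contribution per link = PR / outlinks
= 1/69 / 32
= 1/2208

1/2208


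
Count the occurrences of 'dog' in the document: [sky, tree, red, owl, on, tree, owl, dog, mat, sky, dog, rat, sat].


Document has 13 words
Scanning for 'dog':
Found at positions: [7, 10]
Count = 2

2


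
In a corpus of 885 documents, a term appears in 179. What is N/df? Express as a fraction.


IDF ratio = N / df
= 885 / 179
= 885/179

885/179


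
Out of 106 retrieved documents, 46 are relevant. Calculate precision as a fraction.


Precision = relevant_retrieved / total_retrieved
= 46 / 106
= 46 / (46 + 60)
= 23/53

23/53


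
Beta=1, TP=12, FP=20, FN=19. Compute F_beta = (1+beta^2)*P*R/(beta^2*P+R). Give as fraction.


P = TP/(TP+FP) = 12/32 = 3/8
R = TP/(TP+FN) = 12/31 = 12/31
beta^2 = 1^2 = 1
(1 + beta^2) = 2
Numerator = (1+beta^2)*P*R = 9/31
Denominator = beta^2*P + R = 3/8 + 12/31 = 189/248
F_beta = 8/21

8/21


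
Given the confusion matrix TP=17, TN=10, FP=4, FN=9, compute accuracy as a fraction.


Accuracy = (TP + TN) / (TP + TN + FP + FN)
TP + TN = 17 + 10 = 27
Total = 17 + 10 + 4 + 9 = 40
Accuracy = 27 / 40 = 27/40

27/40


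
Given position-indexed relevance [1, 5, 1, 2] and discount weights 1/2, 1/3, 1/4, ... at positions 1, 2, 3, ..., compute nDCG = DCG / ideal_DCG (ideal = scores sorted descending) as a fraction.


Position discount weights w_i = 1/(i+1) for i=1..4:
Weights = [1/2, 1/3, 1/4, 1/5]
Actual relevance: [1, 5, 1, 2]
DCG = 1/2 + 5/3 + 1/4 + 2/5 = 169/60
Ideal relevance (sorted desc): [5, 2, 1, 1]
Ideal DCG = 5/2 + 2/3 + 1/4 + 1/5 = 217/60
nDCG = DCG / ideal_DCG = 169/60 / 217/60 = 169/217

169/217


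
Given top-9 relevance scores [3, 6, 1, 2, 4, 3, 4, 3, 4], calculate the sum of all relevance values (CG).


Cumulative Gain = sum of relevance scores
Position 1: rel=3, running sum=3
Position 2: rel=6, running sum=9
Position 3: rel=1, running sum=10
Position 4: rel=2, running sum=12
Position 5: rel=4, running sum=16
Position 6: rel=3, running sum=19
Position 7: rel=4, running sum=23
Position 8: rel=3, running sum=26
Position 9: rel=4, running sum=30
CG = 30

30


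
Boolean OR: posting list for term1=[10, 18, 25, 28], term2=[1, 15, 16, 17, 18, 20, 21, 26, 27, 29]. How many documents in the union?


Boolean OR: find union of posting lists
term1 docs: [10, 18, 25, 28]
term2 docs: [1, 15, 16, 17, 18, 20, 21, 26, 27, 29]
Union: [1, 10, 15, 16, 17, 18, 20, 21, 25, 26, 27, 28, 29]
|union| = 13

13


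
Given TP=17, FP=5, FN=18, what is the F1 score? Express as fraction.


F1 = 2 * P * R / (P + R)
P = TP/(TP+FP) = 17/22 = 17/22
R = TP/(TP+FN) = 17/35 = 17/35
2 * P * R = 2 * 17/22 * 17/35 = 289/385
P + R = 17/22 + 17/35 = 969/770
F1 = 289/385 / 969/770 = 34/57

34/57


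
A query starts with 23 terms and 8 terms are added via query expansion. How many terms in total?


Original terms: 23
Expansion terms: 8
Total = 23 + 8 = 31

31


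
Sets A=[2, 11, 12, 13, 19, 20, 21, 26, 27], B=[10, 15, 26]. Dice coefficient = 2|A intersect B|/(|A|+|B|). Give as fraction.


A intersect B = [26]
|A intersect B| = 1
|A| = 9, |B| = 3
Dice = 2*1 / (9+3)
= 2 / 12 = 1/6

1/6


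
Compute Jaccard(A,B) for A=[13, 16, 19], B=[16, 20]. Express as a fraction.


A intersect B = [16]
|A intersect B| = 1
A union B = [13, 16, 19, 20]
|A union B| = 4
Jaccard = 1/4 = 1/4

1/4


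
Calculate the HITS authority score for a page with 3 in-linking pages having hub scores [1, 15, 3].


Authority = sum of hub scores of in-linkers
In-link 1: hub score = 1
In-link 2: hub score = 15
In-link 3: hub score = 3
Authority = 1 + 15 + 3 = 19

19


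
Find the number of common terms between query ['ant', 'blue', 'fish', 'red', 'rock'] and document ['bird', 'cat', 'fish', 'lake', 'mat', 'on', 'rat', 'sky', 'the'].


Query terms: ['ant', 'blue', 'fish', 'red', 'rock']
Document terms: ['bird', 'cat', 'fish', 'lake', 'mat', 'on', 'rat', 'sky', 'the']
Common terms: ['fish']
Overlap count = 1

1


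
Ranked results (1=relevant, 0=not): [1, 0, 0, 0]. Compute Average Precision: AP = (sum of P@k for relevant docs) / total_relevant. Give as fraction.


Computing P@k for each relevant position:
Position 1: relevant, P@1 = 1/1 = 1
Position 2: not relevant
Position 3: not relevant
Position 4: not relevant
Sum of P@k = 1 = 1
AP = 1 / 1 = 1

1


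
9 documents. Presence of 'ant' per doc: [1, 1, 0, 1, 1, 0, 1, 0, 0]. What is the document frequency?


Checking each document for 'ant':
Doc 1: present
Doc 2: present
Doc 3: absent
Doc 4: present
Doc 5: present
Doc 6: absent
Doc 7: present
Doc 8: absent
Doc 9: absent
df = sum of presences = 1 + 1 + 0 + 1 + 1 + 0 + 1 + 0 + 0 = 5

5


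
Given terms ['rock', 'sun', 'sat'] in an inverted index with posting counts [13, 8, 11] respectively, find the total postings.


Summing posting list sizes:
'rock': 13 postings
'sun': 8 postings
'sat': 11 postings
Total = 13 + 8 + 11 = 32

32


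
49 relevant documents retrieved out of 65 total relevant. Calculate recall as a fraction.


Recall = retrieved_relevant / total_relevant
= 49 / 65
= 49 / (49 + 16)
= 49/65

49/65


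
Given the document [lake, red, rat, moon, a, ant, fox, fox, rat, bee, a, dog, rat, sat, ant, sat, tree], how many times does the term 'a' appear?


Document has 17 words
Scanning for 'a':
Found at positions: [4, 10]
Count = 2

2


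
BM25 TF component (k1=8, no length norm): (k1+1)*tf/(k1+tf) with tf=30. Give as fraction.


BM25 TF component = (k1+1)*tf / (k1+tf)
k1 = 8, tf = 30
Numerator = (8+1)*30 = 270
Denominator = 8 + 30 = 38
= 270/38 = 135/19

135/19


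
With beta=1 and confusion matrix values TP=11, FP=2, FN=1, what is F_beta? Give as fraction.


P = TP/(TP+FP) = 11/13 = 11/13
R = TP/(TP+FN) = 11/12 = 11/12
beta^2 = 1^2 = 1
(1 + beta^2) = 2
Numerator = (1+beta^2)*P*R = 121/78
Denominator = beta^2*P + R = 11/13 + 11/12 = 275/156
F_beta = 22/25

22/25


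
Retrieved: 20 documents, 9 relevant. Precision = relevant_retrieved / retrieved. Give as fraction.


Precision = relevant_retrieved / total_retrieved
= 9 / 20
= 9 / (9 + 11)
= 9/20

9/20


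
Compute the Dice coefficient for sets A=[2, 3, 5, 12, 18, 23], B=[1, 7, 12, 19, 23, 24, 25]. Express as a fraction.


A intersect B = [12, 23]
|A intersect B| = 2
|A| = 6, |B| = 7
Dice = 2*2 / (6+7)
= 4 / 13 = 4/13

4/13


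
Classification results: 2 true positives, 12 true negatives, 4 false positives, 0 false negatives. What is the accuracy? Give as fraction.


Accuracy = (TP + TN) / (TP + TN + FP + FN)
TP + TN = 2 + 12 = 14
Total = 2 + 12 + 4 + 0 = 18
Accuracy = 14 / 18 = 7/9

7/9


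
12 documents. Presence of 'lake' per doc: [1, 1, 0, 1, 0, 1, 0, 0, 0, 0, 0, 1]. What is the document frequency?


Checking each document for 'lake':
Doc 1: present
Doc 2: present
Doc 3: absent
Doc 4: present
Doc 5: absent
Doc 6: present
Doc 7: absent
Doc 8: absent
Doc 9: absent
Doc 10: absent
Doc 11: absent
Doc 12: present
df = sum of presences = 1 + 1 + 0 + 1 + 0 + 1 + 0 + 0 + 0 + 0 + 0 + 1 = 5

5


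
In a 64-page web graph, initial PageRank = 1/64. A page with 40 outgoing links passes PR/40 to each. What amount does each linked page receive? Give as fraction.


Initial PR = 1/64 = 1/64
Outlinks = 40
Contribution per link = PR / outlinks
= 1/64 / 40
= 1/2560

1/2560


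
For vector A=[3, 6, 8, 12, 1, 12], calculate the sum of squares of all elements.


|A|^2 = sum of squared components
A[0]^2 = 3^2 = 9
A[1]^2 = 6^2 = 36
A[2]^2 = 8^2 = 64
A[3]^2 = 12^2 = 144
A[4]^2 = 1^2 = 1
A[5]^2 = 12^2 = 144
Sum = 9 + 36 + 64 + 144 + 1 + 144 = 398

398


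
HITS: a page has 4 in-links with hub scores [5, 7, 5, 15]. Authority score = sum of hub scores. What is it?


Authority = sum of hub scores of in-linkers
In-link 1: hub score = 5
In-link 2: hub score = 7
In-link 3: hub score = 5
In-link 4: hub score = 15
Authority = 5 + 7 + 5 + 15 = 32

32


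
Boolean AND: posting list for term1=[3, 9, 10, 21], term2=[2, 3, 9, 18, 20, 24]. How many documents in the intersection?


Boolean AND: find intersection of posting lists
term1 docs: [3, 9, 10, 21]
term2 docs: [2, 3, 9, 18, 20, 24]
Intersection: [3, 9]
|intersection| = 2

2


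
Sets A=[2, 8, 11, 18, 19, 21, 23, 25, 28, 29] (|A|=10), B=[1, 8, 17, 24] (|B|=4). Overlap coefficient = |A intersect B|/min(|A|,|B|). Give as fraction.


A intersect B = [8]
|A intersect B| = 1
min(|A|, |B|) = min(10, 4) = 4
Overlap = 1 / 4 = 1/4

1/4


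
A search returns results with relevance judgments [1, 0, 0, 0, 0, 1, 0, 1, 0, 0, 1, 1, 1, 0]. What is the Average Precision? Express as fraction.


Computing P@k for each relevant position:
Position 1: relevant, P@1 = 1/1 = 1
Position 2: not relevant
Position 3: not relevant
Position 4: not relevant
Position 5: not relevant
Position 6: relevant, P@6 = 2/6 = 1/3
Position 7: not relevant
Position 8: relevant, P@8 = 3/8 = 3/8
Position 9: not relevant
Position 10: not relevant
Position 11: relevant, P@11 = 4/11 = 4/11
Position 12: relevant, P@12 = 5/12 = 5/12
Position 13: relevant, P@13 = 6/13 = 6/13
Position 14: not relevant
Sum of P@k = 1 + 1/3 + 3/8 + 4/11 + 5/12 + 6/13 = 3375/1144
AP = 3375/1144 / 6 = 1125/2288

1125/2288


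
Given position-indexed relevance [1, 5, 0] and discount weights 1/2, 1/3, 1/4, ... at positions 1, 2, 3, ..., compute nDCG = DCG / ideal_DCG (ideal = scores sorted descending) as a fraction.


Position discount weights w_i = 1/(i+1) for i=1..3:
Weights = [1/2, 1/3, 1/4]
Actual relevance: [1, 5, 0]
DCG = 1/2 + 5/3 + 0/4 = 13/6
Ideal relevance (sorted desc): [5, 1, 0]
Ideal DCG = 5/2 + 1/3 + 0/4 = 17/6
nDCG = DCG / ideal_DCG = 13/6 / 17/6 = 13/17

13/17


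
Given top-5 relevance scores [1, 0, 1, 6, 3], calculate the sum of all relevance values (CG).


Cumulative Gain = sum of relevance scores
Position 1: rel=1, running sum=1
Position 2: rel=0, running sum=1
Position 3: rel=1, running sum=2
Position 4: rel=6, running sum=8
Position 5: rel=3, running sum=11
CG = 11

11


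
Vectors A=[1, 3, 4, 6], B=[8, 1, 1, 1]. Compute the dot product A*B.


Dot product = sum of element-wise products
A[0]*B[0] = 1*8 = 8
A[1]*B[1] = 3*1 = 3
A[2]*B[2] = 4*1 = 4
A[3]*B[3] = 6*1 = 6
Sum = 8 + 3 + 4 + 6 = 21

21


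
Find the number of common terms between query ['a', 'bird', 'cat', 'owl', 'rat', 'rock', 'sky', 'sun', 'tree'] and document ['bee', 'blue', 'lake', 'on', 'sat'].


Query terms: ['a', 'bird', 'cat', 'owl', 'rat', 'rock', 'sky', 'sun', 'tree']
Document terms: ['bee', 'blue', 'lake', 'on', 'sat']
Common terms: []
Overlap count = 0

0


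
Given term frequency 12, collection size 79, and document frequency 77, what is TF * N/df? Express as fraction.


TF * (N/df)
= 12 * (79/77)
= 12 * 79/77
= 948/77

948/77


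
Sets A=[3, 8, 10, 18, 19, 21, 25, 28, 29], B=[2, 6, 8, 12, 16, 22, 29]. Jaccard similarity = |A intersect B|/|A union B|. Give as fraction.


A intersect B = [8, 29]
|A intersect B| = 2
A union B = [2, 3, 6, 8, 10, 12, 16, 18, 19, 21, 22, 25, 28, 29]
|A union B| = 14
Jaccard = 2/14 = 1/7

1/7


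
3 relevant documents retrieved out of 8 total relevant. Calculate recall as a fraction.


Recall = retrieved_relevant / total_relevant
= 3 / 8
= 3 / (3 + 5)
= 3/8

3/8


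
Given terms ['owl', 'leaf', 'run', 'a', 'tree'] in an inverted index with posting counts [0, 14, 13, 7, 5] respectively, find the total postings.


Summing posting list sizes:
'owl': 0 postings
'leaf': 14 postings
'run': 13 postings
'a': 7 postings
'tree': 5 postings
Total = 0 + 14 + 13 + 7 + 5 = 39

39


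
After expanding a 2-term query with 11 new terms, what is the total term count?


Original terms: 2
Expansion terms: 11
Total = 2 + 11 = 13

13


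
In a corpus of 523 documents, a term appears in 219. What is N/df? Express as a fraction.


IDF ratio = N / df
= 523 / 219
= 523/219

523/219


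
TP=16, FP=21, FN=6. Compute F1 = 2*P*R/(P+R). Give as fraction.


F1 = 2 * P * R / (P + R)
P = TP/(TP+FP) = 16/37 = 16/37
R = TP/(TP+FN) = 16/22 = 8/11
2 * P * R = 2 * 16/37 * 8/11 = 256/407
P + R = 16/37 + 8/11 = 472/407
F1 = 256/407 / 472/407 = 32/59

32/59


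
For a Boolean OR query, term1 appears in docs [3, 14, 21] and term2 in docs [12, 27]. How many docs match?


Boolean OR: find union of posting lists
term1 docs: [3, 14, 21]
term2 docs: [12, 27]
Union: [3, 12, 14, 21, 27]
|union| = 5

5


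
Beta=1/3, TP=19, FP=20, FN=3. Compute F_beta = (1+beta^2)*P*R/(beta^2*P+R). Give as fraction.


P = TP/(TP+FP) = 19/39 = 19/39
R = TP/(TP+FN) = 19/22 = 19/22
beta^2 = 1/3^2 = 1/9
(1 + beta^2) = 10/9
Numerator = (1+beta^2)*P*R = 1805/3861
Denominator = beta^2*P + R = 19/351 + 19/22 = 7087/7722
F_beta = 190/373

190/373


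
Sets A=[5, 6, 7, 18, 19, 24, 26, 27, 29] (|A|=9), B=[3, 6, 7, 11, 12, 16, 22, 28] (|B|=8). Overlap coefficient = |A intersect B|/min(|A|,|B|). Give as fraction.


A intersect B = [6, 7]
|A intersect B| = 2
min(|A|, |B|) = min(9, 8) = 8
Overlap = 2 / 8 = 1/4

1/4


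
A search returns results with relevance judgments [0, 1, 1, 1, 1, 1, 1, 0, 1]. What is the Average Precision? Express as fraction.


Computing P@k for each relevant position:
Position 1: not relevant
Position 2: relevant, P@2 = 1/2 = 1/2
Position 3: relevant, P@3 = 2/3 = 2/3
Position 4: relevant, P@4 = 3/4 = 3/4
Position 5: relevant, P@5 = 4/5 = 4/5
Position 6: relevant, P@6 = 5/6 = 5/6
Position 7: relevant, P@7 = 6/7 = 6/7
Position 8: not relevant
Position 9: relevant, P@9 = 7/9 = 7/9
Sum of P@k = 1/2 + 2/3 + 3/4 + 4/5 + 5/6 + 6/7 + 7/9 = 6533/1260
AP = 6533/1260 / 7 = 6533/8820

6533/8820


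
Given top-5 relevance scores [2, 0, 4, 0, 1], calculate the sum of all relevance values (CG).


Cumulative Gain = sum of relevance scores
Position 1: rel=2, running sum=2
Position 2: rel=0, running sum=2
Position 3: rel=4, running sum=6
Position 4: rel=0, running sum=6
Position 5: rel=1, running sum=7
CG = 7

7


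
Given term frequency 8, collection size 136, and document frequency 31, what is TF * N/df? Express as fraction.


TF * (N/df)
= 8 * (136/31)
= 8 * 136/31
= 1088/31

1088/31


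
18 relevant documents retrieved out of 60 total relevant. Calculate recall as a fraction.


Recall = retrieved_relevant / total_relevant
= 18 / 60
= 18 / (18 + 42)
= 3/10

3/10


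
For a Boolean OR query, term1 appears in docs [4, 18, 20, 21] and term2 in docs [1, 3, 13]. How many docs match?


Boolean OR: find union of posting lists
term1 docs: [4, 18, 20, 21]
term2 docs: [1, 3, 13]
Union: [1, 3, 4, 13, 18, 20, 21]
|union| = 7

7


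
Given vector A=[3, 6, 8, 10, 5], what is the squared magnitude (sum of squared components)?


|A|^2 = sum of squared components
A[0]^2 = 3^2 = 9
A[1]^2 = 6^2 = 36
A[2]^2 = 8^2 = 64
A[3]^2 = 10^2 = 100
A[4]^2 = 5^2 = 25
Sum = 9 + 36 + 64 + 100 + 25 = 234

234


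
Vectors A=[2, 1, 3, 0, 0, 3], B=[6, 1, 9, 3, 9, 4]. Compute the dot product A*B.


Dot product = sum of element-wise products
A[0]*B[0] = 2*6 = 12
A[1]*B[1] = 1*1 = 1
A[2]*B[2] = 3*9 = 27
A[3]*B[3] = 0*3 = 0
A[4]*B[4] = 0*9 = 0
A[5]*B[5] = 3*4 = 12
Sum = 12 + 1 + 27 + 0 + 0 + 12 = 52

52


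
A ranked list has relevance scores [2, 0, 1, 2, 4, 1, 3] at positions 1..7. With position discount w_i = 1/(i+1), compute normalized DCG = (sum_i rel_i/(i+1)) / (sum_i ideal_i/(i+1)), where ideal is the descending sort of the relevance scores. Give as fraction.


Position discount weights w_i = 1/(i+1) for i=1..7:
Weights = [1/2, 1/3, 1/4, 1/5, 1/6, 1/7, 1/8]
Actual relevance: [2, 0, 1, 2, 4, 1, 3]
DCG = 2/2 + 0/3 + 1/4 + 2/5 + 4/6 + 1/7 + 3/8 = 2381/840
Ideal relevance (sorted desc): [4, 3, 2, 2, 1, 1, 0]
Ideal DCG = 4/2 + 3/3 + 2/4 + 2/5 + 1/6 + 1/7 + 0/8 = 442/105
nDCG = DCG / ideal_DCG = 2381/840 / 442/105 = 2381/3536

2381/3536


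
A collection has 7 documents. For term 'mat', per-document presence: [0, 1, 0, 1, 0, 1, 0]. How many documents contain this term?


Checking each document for 'mat':
Doc 1: absent
Doc 2: present
Doc 3: absent
Doc 4: present
Doc 5: absent
Doc 6: present
Doc 7: absent
df = sum of presences = 0 + 1 + 0 + 1 + 0 + 1 + 0 = 3

3


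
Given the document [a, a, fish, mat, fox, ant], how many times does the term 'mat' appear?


Document has 6 words
Scanning for 'mat':
Found at positions: [3]
Count = 1

1


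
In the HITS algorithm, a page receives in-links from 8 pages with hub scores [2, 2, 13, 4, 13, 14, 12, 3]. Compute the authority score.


Authority = sum of hub scores of in-linkers
In-link 1: hub score = 2
In-link 2: hub score = 2
In-link 3: hub score = 13
In-link 4: hub score = 4
In-link 5: hub score = 13
In-link 6: hub score = 14
In-link 7: hub score = 12
In-link 8: hub score = 3
Authority = 2 + 2 + 13 + 4 + 13 + 14 + 12 + 3 = 63

63


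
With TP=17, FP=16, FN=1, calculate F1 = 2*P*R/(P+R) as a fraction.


F1 = 2 * P * R / (P + R)
P = TP/(TP+FP) = 17/33 = 17/33
R = TP/(TP+FN) = 17/18 = 17/18
2 * P * R = 2 * 17/33 * 17/18 = 289/297
P + R = 17/33 + 17/18 = 289/198
F1 = 289/297 / 289/198 = 2/3

2/3


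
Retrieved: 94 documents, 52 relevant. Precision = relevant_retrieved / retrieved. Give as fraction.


Precision = relevant_retrieved / total_retrieved
= 52 / 94
= 52 / (52 + 42)
= 26/47

26/47


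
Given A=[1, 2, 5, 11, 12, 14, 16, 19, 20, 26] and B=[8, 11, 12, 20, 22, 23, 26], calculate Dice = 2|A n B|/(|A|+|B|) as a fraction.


A intersect B = [11, 12, 20, 26]
|A intersect B| = 4
|A| = 10, |B| = 7
Dice = 2*4 / (10+7)
= 8 / 17 = 8/17

8/17


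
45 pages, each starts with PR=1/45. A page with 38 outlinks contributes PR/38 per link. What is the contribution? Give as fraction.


Initial PR = 1/45 = 1/45
Outlinks = 38
Contribution per link = PR / outlinks
= 1/45 / 38
= 1/1710

1/1710


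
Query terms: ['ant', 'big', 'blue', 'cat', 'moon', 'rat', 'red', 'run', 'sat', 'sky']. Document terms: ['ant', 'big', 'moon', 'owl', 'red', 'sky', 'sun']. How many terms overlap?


Query terms: ['ant', 'big', 'blue', 'cat', 'moon', 'rat', 'red', 'run', 'sat', 'sky']
Document terms: ['ant', 'big', 'moon', 'owl', 'red', 'sky', 'sun']
Common terms: ['ant', 'big', 'moon', 'red', 'sky']
Overlap count = 5

5


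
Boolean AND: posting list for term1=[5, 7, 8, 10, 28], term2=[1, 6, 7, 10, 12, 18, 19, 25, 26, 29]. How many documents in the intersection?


Boolean AND: find intersection of posting lists
term1 docs: [5, 7, 8, 10, 28]
term2 docs: [1, 6, 7, 10, 12, 18, 19, 25, 26, 29]
Intersection: [7, 10]
|intersection| = 2

2


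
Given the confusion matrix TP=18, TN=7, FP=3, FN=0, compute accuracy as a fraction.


Accuracy = (TP + TN) / (TP + TN + FP + FN)
TP + TN = 18 + 7 = 25
Total = 18 + 7 + 3 + 0 = 28
Accuracy = 25 / 28 = 25/28

25/28


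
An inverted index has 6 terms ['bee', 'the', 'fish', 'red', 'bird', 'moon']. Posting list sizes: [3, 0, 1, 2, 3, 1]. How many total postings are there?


Summing posting list sizes:
'bee': 3 postings
'the': 0 postings
'fish': 1 postings
'red': 2 postings
'bird': 3 postings
'moon': 1 postings
Total = 3 + 0 + 1 + 2 + 3 + 1 = 10

10


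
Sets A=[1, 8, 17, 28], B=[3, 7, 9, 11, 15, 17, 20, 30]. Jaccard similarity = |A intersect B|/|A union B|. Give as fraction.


A intersect B = [17]
|A intersect B| = 1
A union B = [1, 3, 7, 8, 9, 11, 15, 17, 20, 28, 30]
|A union B| = 11
Jaccard = 1/11 = 1/11

1/11


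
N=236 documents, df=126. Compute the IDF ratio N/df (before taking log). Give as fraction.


IDF ratio = N / df
= 236 / 126
= 118/63

118/63


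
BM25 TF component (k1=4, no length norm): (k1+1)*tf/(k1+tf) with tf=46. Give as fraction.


BM25 TF component = (k1+1)*tf / (k1+tf)
k1 = 4, tf = 46
Numerator = (4+1)*46 = 230
Denominator = 4 + 46 = 50
= 230/50 = 23/5

23/5


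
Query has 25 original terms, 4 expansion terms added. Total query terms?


Original terms: 25
Expansion terms: 4
Total = 25 + 4 = 29

29


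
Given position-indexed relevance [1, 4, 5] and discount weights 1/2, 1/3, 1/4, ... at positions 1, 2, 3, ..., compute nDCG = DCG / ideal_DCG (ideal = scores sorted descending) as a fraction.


Position discount weights w_i = 1/(i+1) for i=1..3:
Weights = [1/2, 1/3, 1/4]
Actual relevance: [1, 4, 5]
DCG = 1/2 + 4/3 + 5/4 = 37/12
Ideal relevance (sorted desc): [5, 4, 1]
Ideal DCG = 5/2 + 4/3 + 1/4 = 49/12
nDCG = DCG / ideal_DCG = 37/12 / 49/12 = 37/49

37/49


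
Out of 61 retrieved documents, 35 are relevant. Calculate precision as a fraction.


Precision = relevant_retrieved / total_retrieved
= 35 / 61
= 35 / (35 + 26)
= 35/61

35/61


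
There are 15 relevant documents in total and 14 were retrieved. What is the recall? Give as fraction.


Recall = retrieved_relevant / total_relevant
= 14 / 15
= 14 / (14 + 1)
= 14/15

14/15


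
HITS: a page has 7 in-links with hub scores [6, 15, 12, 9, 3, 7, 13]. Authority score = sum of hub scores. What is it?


Authority = sum of hub scores of in-linkers
In-link 1: hub score = 6
In-link 2: hub score = 15
In-link 3: hub score = 12
In-link 4: hub score = 9
In-link 5: hub score = 3
In-link 6: hub score = 7
In-link 7: hub score = 13
Authority = 6 + 15 + 12 + 9 + 3 + 7 + 13 = 65

65


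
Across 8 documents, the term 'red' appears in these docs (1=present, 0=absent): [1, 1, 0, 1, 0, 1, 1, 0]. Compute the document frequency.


Checking each document for 'red':
Doc 1: present
Doc 2: present
Doc 3: absent
Doc 4: present
Doc 5: absent
Doc 6: present
Doc 7: present
Doc 8: absent
df = sum of presences = 1 + 1 + 0 + 1 + 0 + 1 + 1 + 0 = 5

5


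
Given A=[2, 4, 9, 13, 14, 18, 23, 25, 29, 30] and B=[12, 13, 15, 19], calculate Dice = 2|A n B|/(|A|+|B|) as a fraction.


A intersect B = [13]
|A intersect B| = 1
|A| = 10, |B| = 4
Dice = 2*1 / (10+4)
= 2 / 14 = 1/7

1/7


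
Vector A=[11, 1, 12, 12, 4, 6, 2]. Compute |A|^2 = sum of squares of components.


|A|^2 = sum of squared components
A[0]^2 = 11^2 = 121
A[1]^2 = 1^2 = 1
A[2]^2 = 12^2 = 144
A[3]^2 = 12^2 = 144
A[4]^2 = 4^2 = 16
A[5]^2 = 6^2 = 36
A[6]^2 = 2^2 = 4
Sum = 121 + 1 + 144 + 144 + 16 + 36 + 4 = 466

466


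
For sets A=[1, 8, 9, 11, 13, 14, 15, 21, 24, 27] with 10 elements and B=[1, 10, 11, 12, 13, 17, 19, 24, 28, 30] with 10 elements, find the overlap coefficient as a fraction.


A intersect B = [1, 11, 13, 24]
|A intersect B| = 4
min(|A|, |B|) = min(10, 10) = 10
Overlap = 4 / 10 = 2/5

2/5


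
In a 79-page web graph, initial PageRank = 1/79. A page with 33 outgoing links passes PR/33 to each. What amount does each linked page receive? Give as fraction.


Initial PR = 1/79 = 1/79
Outlinks = 33
Contribution per link = PR / outlinks
= 1/79 / 33
= 1/2607

1/2607


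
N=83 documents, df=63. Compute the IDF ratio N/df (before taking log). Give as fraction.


IDF ratio = N / df
= 83 / 63
= 83/63

83/63


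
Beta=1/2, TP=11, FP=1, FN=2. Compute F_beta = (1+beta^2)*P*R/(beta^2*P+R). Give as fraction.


P = TP/(TP+FP) = 11/12 = 11/12
R = TP/(TP+FN) = 11/13 = 11/13
beta^2 = 1/2^2 = 1/4
(1 + beta^2) = 5/4
Numerator = (1+beta^2)*P*R = 605/624
Denominator = beta^2*P + R = 11/48 + 11/13 = 671/624
F_beta = 55/61

55/61


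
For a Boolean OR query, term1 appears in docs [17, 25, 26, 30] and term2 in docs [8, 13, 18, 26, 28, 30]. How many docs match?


Boolean OR: find union of posting lists
term1 docs: [17, 25, 26, 30]
term2 docs: [8, 13, 18, 26, 28, 30]
Union: [8, 13, 17, 18, 25, 26, 28, 30]
|union| = 8

8


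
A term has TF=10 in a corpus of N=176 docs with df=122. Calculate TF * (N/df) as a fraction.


TF * (N/df)
= 10 * (176/122)
= 10 * 88/61
= 880/61

880/61


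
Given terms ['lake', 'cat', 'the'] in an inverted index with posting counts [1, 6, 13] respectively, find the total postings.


Summing posting list sizes:
'lake': 1 postings
'cat': 6 postings
'the': 13 postings
Total = 1 + 6 + 13 = 20

20


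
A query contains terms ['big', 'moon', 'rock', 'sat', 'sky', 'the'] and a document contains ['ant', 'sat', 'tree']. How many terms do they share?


Query terms: ['big', 'moon', 'rock', 'sat', 'sky', 'the']
Document terms: ['ant', 'sat', 'tree']
Common terms: ['sat']
Overlap count = 1

1


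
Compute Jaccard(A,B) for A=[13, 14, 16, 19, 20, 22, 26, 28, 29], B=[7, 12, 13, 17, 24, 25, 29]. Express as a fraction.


A intersect B = [13, 29]
|A intersect B| = 2
A union B = [7, 12, 13, 14, 16, 17, 19, 20, 22, 24, 25, 26, 28, 29]
|A union B| = 14
Jaccard = 2/14 = 1/7

1/7


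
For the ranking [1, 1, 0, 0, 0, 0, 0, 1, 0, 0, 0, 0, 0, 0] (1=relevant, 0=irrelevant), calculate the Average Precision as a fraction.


Computing P@k for each relevant position:
Position 1: relevant, P@1 = 1/1 = 1
Position 2: relevant, P@2 = 2/2 = 1
Position 3: not relevant
Position 4: not relevant
Position 5: not relevant
Position 6: not relevant
Position 7: not relevant
Position 8: relevant, P@8 = 3/8 = 3/8
Position 9: not relevant
Position 10: not relevant
Position 11: not relevant
Position 12: not relevant
Position 13: not relevant
Position 14: not relevant
Sum of P@k = 1 + 1 + 3/8 = 19/8
AP = 19/8 / 3 = 19/24

19/24


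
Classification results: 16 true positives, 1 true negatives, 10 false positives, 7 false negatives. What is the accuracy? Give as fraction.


Accuracy = (TP + TN) / (TP + TN + FP + FN)
TP + TN = 16 + 1 = 17
Total = 16 + 1 + 10 + 7 = 34
Accuracy = 17 / 34 = 1/2

1/2


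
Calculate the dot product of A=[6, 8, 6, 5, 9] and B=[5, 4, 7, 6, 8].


Dot product = sum of element-wise products
A[0]*B[0] = 6*5 = 30
A[1]*B[1] = 8*4 = 32
A[2]*B[2] = 6*7 = 42
A[3]*B[3] = 5*6 = 30
A[4]*B[4] = 9*8 = 72
Sum = 30 + 32 + 42 + 30 + 72 = 206

206


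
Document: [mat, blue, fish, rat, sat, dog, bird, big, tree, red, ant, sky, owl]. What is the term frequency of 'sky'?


Document has 13 words
Scanning for 'sky':
Found at positions: [11]
Count = 1

1


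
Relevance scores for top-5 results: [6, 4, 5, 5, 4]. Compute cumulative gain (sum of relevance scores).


Cumulative Gain = sum of relevance scores
Position 1: rel=6, running sum=6
Position 2: rel=4, running sum=10
Position 3: rel=5, running sum=15
Position 4: rel=5, running sum=20
Position 5: rel=4, running sum=24
CG = 24

24


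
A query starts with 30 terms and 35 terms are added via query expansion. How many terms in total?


Original terms: 30
Expansion terms: 35
Total = 30 + 35 = 65

65


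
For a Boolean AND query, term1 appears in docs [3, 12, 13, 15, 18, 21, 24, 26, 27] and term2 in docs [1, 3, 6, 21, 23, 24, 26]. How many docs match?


Boolean AND: find intersection of posting lists
term1 docs: [3, 12, 13, 15, 18, 21, 24, 26, 27]
term2 docs: [1, 3, 6, 21, 23, 24, 26]
Intersection: [3, 21, 24, 26]
|intersection| = 4

4


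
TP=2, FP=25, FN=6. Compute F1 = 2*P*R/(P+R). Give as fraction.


F1 = 2 * P * R / (P + R)
P = TP/(TP+FP) = 2/27 = 2/27
R = TP/(TP+FN) = 2/8 = 1/4
2 * P * R = 2 * 2/27 * 1/4 = 1/27
P + R = 2/27 + 1/4 = 35/108
F1 = 1/27 / 35/108 = 4/35

4/35


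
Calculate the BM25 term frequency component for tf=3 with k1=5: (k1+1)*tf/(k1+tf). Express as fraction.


BM25 TF component = (k1+1)*tf / (k1+tf)
k1 = 5, tf = 3
Numerator = (5+1)*3 = 18
Denominator = 5 + 3 = 8
= 18/8 = 9/4

9/4


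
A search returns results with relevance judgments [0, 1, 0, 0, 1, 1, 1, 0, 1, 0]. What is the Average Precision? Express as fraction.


Computing P@k for each relevant position:
Position 1: not relevant
Position 2: relevant, P@2 = 1/2 = 1/2
Position 3: not relevant
Position 4: not relevant
Position 5: relevant, P@5 = 2/5 = 2/5
Position 6: relevant, P@6 = 3/6 = 1/2
Position 7: relevant, P@7 = 4/7 = 4/7
Position 8: not relevant
Position 9: relevant, P@9 = 5/9 = 5/9
Position 10: not relevant
Sum of P@k = 1/2 + 2/5 + 1/2 + 4/7 + 5/9 = 796/315
AP = 796/315 / 5 = 796/1575

796/1575


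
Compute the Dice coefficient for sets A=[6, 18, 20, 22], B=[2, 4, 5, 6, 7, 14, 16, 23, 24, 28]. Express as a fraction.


A intersect B = [6]
|A intersect B| = 1
|A| = 4, |B| = 10
Dice = 2*1 / (4+10)
= 2 / 14 = 1/7

1/7


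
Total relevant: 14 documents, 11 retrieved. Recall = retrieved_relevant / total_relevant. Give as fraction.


Recall = retrieved_relevant / total_relevant
= 11 / 14
= 11 / (11 + 3)
= 11/14

11/14


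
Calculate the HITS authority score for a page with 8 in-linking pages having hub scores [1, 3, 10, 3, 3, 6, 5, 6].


Authority = sum of hub scores of in-linkers
In-link 1: hub score = 1
In-link 2: hub score = 3
In-link 3: hub score = 10
In-link 4: hub score = 3
In-link 5: hub score = 3
In-link 6: hub score = 6
In-link 7: hub score = 5
In-link 8: hub score = 6
Authority = 1 + 3 + 10 + 3 + 3 + 6 + 5 + 6 = 37

37
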